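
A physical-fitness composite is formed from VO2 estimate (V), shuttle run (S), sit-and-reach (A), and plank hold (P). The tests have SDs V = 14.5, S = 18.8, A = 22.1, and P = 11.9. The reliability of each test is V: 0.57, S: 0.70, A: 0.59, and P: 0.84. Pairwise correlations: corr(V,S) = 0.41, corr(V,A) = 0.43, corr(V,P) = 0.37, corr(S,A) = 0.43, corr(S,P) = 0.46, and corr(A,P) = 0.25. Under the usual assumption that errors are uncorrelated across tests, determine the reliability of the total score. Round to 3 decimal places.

Var(V+S+A+P) = 14.5² + 18.8² + 22.1² + 11.9² + 2·[14.5·18.8·0.41 + 14.5·22.1·0.43 + 14.5·11.9·0.37 + 18.8·22.1·0.43 + 18.8·11.9·0.46 + 22.1·11.9·0.25] = 1193.71 + 1321.44 = 2515.15.
With uncorrelated errors the cross-covariances are all true-score covariance, so they carry over unchanged; only the diagonal terms shrink to ρᵢσᵢ².
True-score variance = [14.5²·0.57 + 18.8²·0.70 + 22.1²·0.59 + 11.9²·0.84] + 1321.44 = 774.365 + 1321.44 = 2095.8.
Reliability = 2095.8 / 2515.15 = 0.833.

0.833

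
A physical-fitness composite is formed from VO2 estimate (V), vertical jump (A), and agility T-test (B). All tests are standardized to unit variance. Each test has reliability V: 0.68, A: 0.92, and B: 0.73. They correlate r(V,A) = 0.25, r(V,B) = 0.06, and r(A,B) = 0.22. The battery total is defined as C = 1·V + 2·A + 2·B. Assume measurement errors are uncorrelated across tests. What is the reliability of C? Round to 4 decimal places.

0.8567

Var(C) = 1 + 2² + 2² + 2·[2·0.25 + 2·0.06 + 4·0.22] = 9 + 3 = 12.
With uncorrelated errors the cross-covariances are all true-score covariance, so they carry over unchanged; only the diagonal terms shrink to ρᵢσᵢ².
True-score variance = [0.68 + 2²·0.92 + 2²·0.73] + 3 = 7.28 + 3 = 10.28.
Reliability = 10.28 / 12 = 0.8567.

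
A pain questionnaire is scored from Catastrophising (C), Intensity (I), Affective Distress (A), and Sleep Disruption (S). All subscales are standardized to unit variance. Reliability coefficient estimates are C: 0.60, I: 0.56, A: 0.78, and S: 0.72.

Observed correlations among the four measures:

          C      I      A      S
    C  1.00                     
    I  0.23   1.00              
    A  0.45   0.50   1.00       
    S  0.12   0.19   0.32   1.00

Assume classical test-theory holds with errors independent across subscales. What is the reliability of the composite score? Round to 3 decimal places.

0.824

Var(C+I+A+S) = 4 + 2·[0.23 + 0.45 + 0.12 + 0.50 + 0.19 + 0.32] = 4 + 3.62 = 7.62.
Because errors are independent across components, Cov(Tᵢ,Tⱼ) = Cov(Xᵢ,Xⱼ); the off-diagonal part of the true-score variance is the same as above.
True-score variance = [0.60 + 0.56 + 0.78 + 0.72] + 3.62 = 2.66 + 3.62 = 6.28.
Reliability = 6.28 / 7.62 = 0.824.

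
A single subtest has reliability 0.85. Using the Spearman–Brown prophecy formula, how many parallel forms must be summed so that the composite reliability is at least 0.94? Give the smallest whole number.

3

k ≥ ρ*(1−ρ₁)/(ρ₁(1−ρ*)) = 0.94·0.15 / (0.85·0.06) = 2.765.
Smallest integer k = 3.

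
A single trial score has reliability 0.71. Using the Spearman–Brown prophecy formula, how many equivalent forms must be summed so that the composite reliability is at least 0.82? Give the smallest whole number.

k ≥ ρ*(1−ρ₁)/(ρ₁(1−ρ*)) = 0.82·0.29 / (0.71·0.18) = 1.861.
Smallest integer k = 2.

2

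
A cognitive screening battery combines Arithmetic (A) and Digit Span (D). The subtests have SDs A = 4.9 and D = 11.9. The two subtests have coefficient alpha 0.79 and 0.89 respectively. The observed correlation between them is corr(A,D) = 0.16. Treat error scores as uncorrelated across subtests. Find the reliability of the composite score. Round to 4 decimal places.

Var(A+D) = 4.9² + 11.9² + 2·[4.9·11.9·0.16] = 165.62 + 18.6592 = 184.279.
Because errors are independent across components, Cov(Tᵢ,Tⱼ) = Cov(Xᵢ,Xⱼ); the off-diagonal part of the true-score variance is the same as above.
True-score variance = [4.9²·0.79 + 11.9²·0.89] + 18.6592 = 145.001 + 18.6592 = 163.66.
Reliability = 163.66 / 184.279 = 0.8881.

0.8881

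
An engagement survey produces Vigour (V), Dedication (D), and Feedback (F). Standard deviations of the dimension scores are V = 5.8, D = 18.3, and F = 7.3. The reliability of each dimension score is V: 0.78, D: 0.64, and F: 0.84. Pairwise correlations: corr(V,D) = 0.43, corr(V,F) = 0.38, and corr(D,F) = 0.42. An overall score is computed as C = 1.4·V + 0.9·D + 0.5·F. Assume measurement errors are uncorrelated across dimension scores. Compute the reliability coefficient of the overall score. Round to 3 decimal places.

0.788

Var(C) = 1.4²·5.8² + 0.9²·18.3² + 0.5²·7.3² + 2·[1.26·5.8·18.3·0.43 + 0.7·5.8·7.3·0.38 + 0.45·18.3·7.3·0.42] = 350.518 + 188.035 = 538.553.
Under uncorrelated errors the observed covariances equal the true-score covariances, so only the own-variance terms attenuate.
True-score variance = [1.4²·5.8²·0.78 + 0.9²·18.3²·0.64 + 0.5²·7.3²·0.84] + 188.035 = 236.227 + 188.035 = 424.262.
Reliability = 424.262 / 538.553 = 0.788.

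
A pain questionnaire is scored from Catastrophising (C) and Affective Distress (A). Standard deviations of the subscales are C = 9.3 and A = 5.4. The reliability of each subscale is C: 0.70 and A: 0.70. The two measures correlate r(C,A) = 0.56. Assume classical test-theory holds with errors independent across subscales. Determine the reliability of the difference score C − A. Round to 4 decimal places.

Var(C−A) = 9.3² + 5.4² − 2·9.3·5.4·0.56 = 115.65 − 56.2464 = 59.4036.
With uncorrelated errors the cross-covariances are all true-score covariance, so they carry over unchanged; only the diagonal terms shrink to ρᵢσᵢ².
True-score variance = [9.3²·0.70 + 5.4²·0.70] − 56.2464 = 80.955 − 56.2464 = 24.7086.
Reliability = 24.7086 / 59.4036 = 0.4159.

0.4159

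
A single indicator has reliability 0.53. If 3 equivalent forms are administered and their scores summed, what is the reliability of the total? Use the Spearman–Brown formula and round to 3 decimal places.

0.772

ρ_k = kρ / (1 + (k−1)ρ) = 3·0.53 / (1 + 2·0.53) = 1.590 / 2.060 = 0.772.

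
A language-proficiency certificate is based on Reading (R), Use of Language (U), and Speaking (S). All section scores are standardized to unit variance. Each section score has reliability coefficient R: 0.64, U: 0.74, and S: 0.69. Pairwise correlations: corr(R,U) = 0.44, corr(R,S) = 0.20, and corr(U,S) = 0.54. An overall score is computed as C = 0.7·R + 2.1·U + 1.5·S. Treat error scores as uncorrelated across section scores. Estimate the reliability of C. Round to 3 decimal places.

0.835

Var(C) = 0.7² + 2.1² + 1.5² + 2·[1.47·0.44 + 1.05·0.20 + 3.15·0.54] = 7.15 + 5.1156 = 12.2656.
Because errors are independent across components, Cov(Tᵢ,Tⱼ) = Cov(Xᵢ,Xⱼ); the off-diagonal part of the true-score variance is the same as above.
True-score variance = [0.7²·0.64 + 2.1²·0.74 + 1.5²·0.69] + 5.1156 = 5.1295 + 5.1156 = 10.2451.
Reliability = 10.2451 / 12.2656 = 0.835.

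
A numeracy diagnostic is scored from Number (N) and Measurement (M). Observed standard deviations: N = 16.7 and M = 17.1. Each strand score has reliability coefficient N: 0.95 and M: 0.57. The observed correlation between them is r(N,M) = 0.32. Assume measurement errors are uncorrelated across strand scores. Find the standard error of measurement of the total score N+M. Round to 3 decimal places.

Var(total) = 571.3 + 182.765 = 754.065.
True-score variance = 431.619 + 182.765 = 614.384, so reliability = 0.8148.
Error variance = 754.065 − 614.384 = 139.681; SEM = √139.681 = 11.819.

11.819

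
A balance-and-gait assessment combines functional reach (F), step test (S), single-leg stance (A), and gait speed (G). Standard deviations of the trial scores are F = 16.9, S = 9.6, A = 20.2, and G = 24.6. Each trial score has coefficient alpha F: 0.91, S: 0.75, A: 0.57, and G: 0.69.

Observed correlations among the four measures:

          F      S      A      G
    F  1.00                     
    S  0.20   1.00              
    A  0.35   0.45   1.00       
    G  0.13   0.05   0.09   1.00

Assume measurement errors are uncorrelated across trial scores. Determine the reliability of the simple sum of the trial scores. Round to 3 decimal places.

0.803

Var(F+S+A+G) = 16.9² + 9.6² + 20.2² + 24.6² + 2·[16.9·9.6·0.20 + 16.9·20.2·0.35 + 16.9·24.6·0.13 + 9.6·20.2·0.45 + 9.6·24.6·0.05 + 20.2·24.6·0.09] = 1390.97 + 699.544 = 2090.51.
Under uncorrelated errors the observed covariances equal the true-score covariances, so only the own-variance terms attenuate.
True-score variance = [16.9²·0.91 + 9.6²·0.75 + 20.2²·0.57 + 24.6²·0.69] + 699.544 = 979.168 + 699.544 = 1678.71.
Reliability = 1678.71 / 2090.51 = 0.803.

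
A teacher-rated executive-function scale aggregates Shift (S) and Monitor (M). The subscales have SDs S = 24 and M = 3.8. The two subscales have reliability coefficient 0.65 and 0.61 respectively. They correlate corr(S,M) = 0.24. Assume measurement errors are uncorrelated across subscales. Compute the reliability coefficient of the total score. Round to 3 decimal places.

0.673

Var(S+M) = 24² + 3.8² + 2·[24·3.8·0.24] = 590.44 + 43.776 = 634.216.
Under uncorrelated errors the observed covariances equal the true-score covariances, so only the own-variance terms attenuate.
True-score variance = [24²·0.65 + 3.8²·0.61] + 43.776 = 383.208 + 43.776 = 426.984.
Reliability = 426.984 / 634.216 = 0.673.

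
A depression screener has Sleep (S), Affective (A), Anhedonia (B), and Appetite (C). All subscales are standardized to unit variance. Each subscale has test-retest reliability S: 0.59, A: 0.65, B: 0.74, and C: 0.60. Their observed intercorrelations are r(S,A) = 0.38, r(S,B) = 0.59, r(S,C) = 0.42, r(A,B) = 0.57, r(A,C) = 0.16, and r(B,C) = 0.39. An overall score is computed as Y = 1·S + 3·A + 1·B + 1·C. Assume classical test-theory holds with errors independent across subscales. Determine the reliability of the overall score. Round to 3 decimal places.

Var(Y) = 1 + 3² + 1 + 1 + 2·[3·0.38 + 0.59 + 0.42 + 3·0.57 + 3·0.16 + 0.39] = 12 + 9.46 = 21.46.
With uncorrelated errors the cross-covariances are all true-score covariance, so they carry over unchanged; only the diagonal terms shrink to ρᵢσᵢ².
True-score variance = [0.59 + 3²·0.65 + 0.74 + 0.60] + 9.46 = 7.78 + 9.46 = 17.24.
Reliability = 17.24 / 21.46 = 0.803.

0.803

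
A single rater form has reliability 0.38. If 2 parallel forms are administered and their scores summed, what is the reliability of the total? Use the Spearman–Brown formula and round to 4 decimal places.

ρ_k = kρ / (1 + (k−1)ρ) = 2·0.38 / (1 + 1·0.38) = 0.760 / 1.380 = 0.5507.

0.5507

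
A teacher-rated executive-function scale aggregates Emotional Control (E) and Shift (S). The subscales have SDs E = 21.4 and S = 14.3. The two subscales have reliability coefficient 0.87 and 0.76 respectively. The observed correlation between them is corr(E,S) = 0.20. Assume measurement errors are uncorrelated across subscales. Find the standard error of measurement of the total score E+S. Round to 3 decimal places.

10.422

Var(total) = 662.45 + 122.408 = 784.858.
True-score variance = 553.838 + 122.408 = 676.246, so reliability = 0.8616.
Error variance = 784.858 − 676.246 = 108.612; SEM = √108.612 = 10.422.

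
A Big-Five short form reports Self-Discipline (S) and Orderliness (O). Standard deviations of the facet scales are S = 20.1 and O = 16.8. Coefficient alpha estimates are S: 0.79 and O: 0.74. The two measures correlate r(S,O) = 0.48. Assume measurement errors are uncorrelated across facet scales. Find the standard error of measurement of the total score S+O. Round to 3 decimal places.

Var(total) = 686.25 + 324.173 = 1010.42.
True-score variance = 528.025 + 324.173 = 852.198, so reliability = 0.8434.
Error variance = 1010.42 − 852.198 = 158.225; SEM = √158.225 = 12.579.

12.579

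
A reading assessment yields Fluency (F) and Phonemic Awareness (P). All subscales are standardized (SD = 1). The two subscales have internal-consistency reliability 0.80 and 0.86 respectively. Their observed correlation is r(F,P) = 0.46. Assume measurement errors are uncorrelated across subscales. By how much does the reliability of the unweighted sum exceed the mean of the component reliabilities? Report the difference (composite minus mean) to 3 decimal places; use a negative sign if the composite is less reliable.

Var(sum) = 2 + 0.92 = 2.92; true-score variance = 1.66 + 0.92 = 2.58; composite reliability = 0.8836.
Mean component reliability = 0.8300.
Difference = 0.8836 − 0.8300 = 0.054.

0.054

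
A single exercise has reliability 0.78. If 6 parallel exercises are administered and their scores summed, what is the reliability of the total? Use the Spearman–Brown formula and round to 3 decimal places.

ρ_k = kρ / (1 + (k−1)ρ) = 6·0.78 / (1 + 5·0.78) = 4.680 / 4.900 = 0.955.

0.955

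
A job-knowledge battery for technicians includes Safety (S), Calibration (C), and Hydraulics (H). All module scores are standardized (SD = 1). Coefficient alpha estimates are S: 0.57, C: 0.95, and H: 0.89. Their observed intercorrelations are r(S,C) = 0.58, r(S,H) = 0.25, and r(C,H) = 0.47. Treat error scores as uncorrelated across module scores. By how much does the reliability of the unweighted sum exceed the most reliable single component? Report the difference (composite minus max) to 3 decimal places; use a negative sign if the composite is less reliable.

-0.055

Var(sum) = 3 + 2.6 = 5.6; true-score variance = 2.41 + 2.6 = 5.01; composite reliability = 0.8946.
Max component reliability = 0.9500.
Difference = 0.8946 − 0.9500 = -0.055.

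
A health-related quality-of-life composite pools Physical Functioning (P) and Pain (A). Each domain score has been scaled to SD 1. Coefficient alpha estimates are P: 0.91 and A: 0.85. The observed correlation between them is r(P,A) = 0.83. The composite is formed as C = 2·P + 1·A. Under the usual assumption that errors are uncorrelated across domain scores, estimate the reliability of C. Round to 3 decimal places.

Var(C) = 2² + 1 + 2·[2·0.83] = 5 + 3.32 = 8.32.
Because errors are independent across components, Cov(Tᵢ,Tⱼ) = Cov(Xᵢ,Xⱼ); the off-diagonal part of the true-score variance is the same as above.
True-score variance = [2²·0.91 + 0.85] + 3.32 = 4.49 + 3.32 = 7.81.
Reliability = 7.81 / 8.32 = 0.939.

0.939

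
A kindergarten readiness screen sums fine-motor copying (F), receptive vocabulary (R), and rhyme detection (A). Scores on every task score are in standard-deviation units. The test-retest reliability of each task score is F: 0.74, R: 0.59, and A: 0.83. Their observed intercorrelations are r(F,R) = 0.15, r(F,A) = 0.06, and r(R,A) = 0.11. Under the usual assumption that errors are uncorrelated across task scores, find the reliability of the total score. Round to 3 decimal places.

0.769

Var(F+R+A) = 3 + 2·[0.15 + 0.06 + 0.11] = 3 + 0.64 = 3.64.
Because errors are independent across components, Cov(Tᵢ,Tⱼ) = Cov(Xᵢ,Xⱼ); the off-diagonal part of the true-score variance is the same as above.
True-score variance = [0.74 + 0.59 + 0.83] + 0.64 = 2.16 + 0.64 = 2.8.
Reliability = 2.8 / 3.64 = 0.769.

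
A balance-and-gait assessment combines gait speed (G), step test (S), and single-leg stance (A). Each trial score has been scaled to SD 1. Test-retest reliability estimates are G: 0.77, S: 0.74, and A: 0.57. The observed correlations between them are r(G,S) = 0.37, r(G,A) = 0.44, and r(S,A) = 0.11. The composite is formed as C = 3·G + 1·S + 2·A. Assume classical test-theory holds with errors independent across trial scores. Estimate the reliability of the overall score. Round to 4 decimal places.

Var(C) = 3² + 1 + 2² + 2·[3·0.37 + 6·0.44 + 2·0.11] = 14 + 7.94 = 21.94.
Under uncorrelated errors the observed covariances equal the true-score covariances, so only the own-variance terms attenuate.
True-score variance = [3²·0.77 + 0.74 + 2²·0.57] + 7.94 = 9.95 + 7.94 = 17.89.
Reliability = 17.89 / 21.94 = 0.8154.

0.8154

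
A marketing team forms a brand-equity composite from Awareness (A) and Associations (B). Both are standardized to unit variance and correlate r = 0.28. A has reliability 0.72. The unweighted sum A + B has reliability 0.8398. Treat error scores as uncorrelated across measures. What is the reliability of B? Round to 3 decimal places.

Var(A+B) = 2 + 2·0.28 = 2.560.
True-score variance = ρ_A + ρ_B + 2·0.28, so 0.8398 = (0.72 + ρ_B + 0.56) / 2.560.
ρ_B = 0.8398·2.560 − 0.72 − 0.56 = 0.870.

0.870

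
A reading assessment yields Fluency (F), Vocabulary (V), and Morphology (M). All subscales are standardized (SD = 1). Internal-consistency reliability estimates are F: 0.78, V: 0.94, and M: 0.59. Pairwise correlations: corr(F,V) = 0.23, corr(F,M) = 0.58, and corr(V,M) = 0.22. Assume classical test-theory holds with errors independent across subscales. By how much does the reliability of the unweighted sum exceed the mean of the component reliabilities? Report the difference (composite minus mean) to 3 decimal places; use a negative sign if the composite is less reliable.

Var(sum) = 3 + 2.06 = 5.06; true-score variance = 2.31 + 2.06 = 4.37; composite reliability = 0.8636.
Mean component reliability = 0.7700.
Difference = 0.8636 − 0.7700 = 0.094.

0.094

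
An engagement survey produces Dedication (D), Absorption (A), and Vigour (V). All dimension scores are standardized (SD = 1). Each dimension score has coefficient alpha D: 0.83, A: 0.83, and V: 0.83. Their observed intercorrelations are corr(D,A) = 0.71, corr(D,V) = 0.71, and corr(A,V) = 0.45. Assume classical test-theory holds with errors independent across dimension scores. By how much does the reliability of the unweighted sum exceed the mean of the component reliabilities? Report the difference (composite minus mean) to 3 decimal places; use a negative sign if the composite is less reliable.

Var(sum) = 3 + 3.74 = 6.74; true-score variance = 2.49 + 3.74 = 6.23; composite reliability = 0.9243.
Mean component reliability = 0.8300.
Difference = 0.9243 − 0.8300 = 0.094.

0.094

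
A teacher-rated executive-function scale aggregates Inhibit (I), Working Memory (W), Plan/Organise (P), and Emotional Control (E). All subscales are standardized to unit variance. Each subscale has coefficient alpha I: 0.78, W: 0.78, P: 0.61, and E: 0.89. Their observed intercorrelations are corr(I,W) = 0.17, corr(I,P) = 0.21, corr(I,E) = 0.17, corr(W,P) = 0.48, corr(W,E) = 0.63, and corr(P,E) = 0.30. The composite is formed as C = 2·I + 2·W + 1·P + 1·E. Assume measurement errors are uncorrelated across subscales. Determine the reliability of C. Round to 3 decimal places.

0.874

Var(C) = 2² + 2² + 1 + 1 + 2·[4·0.17 + 2·0.21 + 2·0.17 + 2·0.48 + 2·0.63 + 0.30] = 10 + 7.92 = 17.92.
Under uncorrelated errors the observed covariances equal the true-score covariances, so only the own-variance terms attenuate.
True-score variance = [2²·0.78 + 2²·0.78 + 0.61 + 0.89] + 7.92 = 7.74 + 7.92 = 15.66.
Reliability = 15.66 / 17.92 = 0.874.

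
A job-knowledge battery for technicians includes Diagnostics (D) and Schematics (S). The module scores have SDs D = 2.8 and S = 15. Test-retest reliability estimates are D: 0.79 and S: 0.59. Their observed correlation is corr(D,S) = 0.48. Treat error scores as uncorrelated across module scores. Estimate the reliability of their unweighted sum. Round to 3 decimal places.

Var(D+S) = 2.8² + 15² + 2·[2.8·15·0.48] = 232.84 + 40.32 = 273.16.
With uncorrelated errors the cross-covariances are all true-score covariance, so they carry over unchanged; only the diagonal terms shrink to ρᵢσᵢ².
True-score variance = [2.8²·0.79 + 15²·0.59] + 40.32 = 138.944 + 40.32 = 179.264.
Reliability = 179.264 / 273.16 = 0.656.

0.656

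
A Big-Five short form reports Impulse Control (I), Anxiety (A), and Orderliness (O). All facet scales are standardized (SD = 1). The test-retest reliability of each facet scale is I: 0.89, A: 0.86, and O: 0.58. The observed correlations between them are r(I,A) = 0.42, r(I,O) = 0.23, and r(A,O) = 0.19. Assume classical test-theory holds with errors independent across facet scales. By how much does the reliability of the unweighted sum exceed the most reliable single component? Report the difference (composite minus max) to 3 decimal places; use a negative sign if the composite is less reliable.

Var(sum) = 3 + 1.68 = 4.68; true-score variance = 2.33 + 1.68 = 4.01; composite reliability = 0.8568.
Max component reliability = 0.8900.
Difference = 0.8568 − 0.8900 = -0.033.

-0.033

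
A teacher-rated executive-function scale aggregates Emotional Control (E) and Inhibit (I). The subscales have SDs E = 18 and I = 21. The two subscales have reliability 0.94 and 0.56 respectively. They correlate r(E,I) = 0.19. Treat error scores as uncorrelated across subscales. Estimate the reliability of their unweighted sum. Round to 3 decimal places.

0.765

Var(E+I) = 18² + 21² + 2·[18·21·0.19] = 765 + 143.64 = 908.64.
With uncorrelated errors the cross-covariances are all true-score covariance, so they carry over unchanged; only the diagonal terms shrink to ρᵢσᵢ².
True-score variance = [18²·0.94 + 21²·0.56] + 143.64 = 551.52 + 143.64 = 695.16.
Reliability = 695.16 / 908.64 = 0.765.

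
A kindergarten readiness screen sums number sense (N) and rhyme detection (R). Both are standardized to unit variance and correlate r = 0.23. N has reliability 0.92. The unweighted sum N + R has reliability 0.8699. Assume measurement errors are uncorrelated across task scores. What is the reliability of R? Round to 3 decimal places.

Var(N+R) = 2 + 2·0.23 = 2.460.
True-score variance = ρ_N + ρ_R + 2·0.23, so 0.8699 = (0.92 + ρ_R + 0.46) / 2.460.
ρ_R = 0.8699·2.460 − 0.92 − 0.46 = 0.760.

0.760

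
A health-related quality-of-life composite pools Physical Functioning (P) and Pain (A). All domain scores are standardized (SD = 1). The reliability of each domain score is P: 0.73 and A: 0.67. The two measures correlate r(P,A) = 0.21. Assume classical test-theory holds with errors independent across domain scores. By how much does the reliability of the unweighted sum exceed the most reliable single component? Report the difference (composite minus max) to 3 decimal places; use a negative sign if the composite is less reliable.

Var(sum) = 2 + 0.42 = 2.42; true-score variance = 1.4 + 0.42 = 1.82; composite reliability = 0.7521.
Max component reliability = 0.7300.
Difference = 0.7521 − 0.7300 = 0.022.

0.022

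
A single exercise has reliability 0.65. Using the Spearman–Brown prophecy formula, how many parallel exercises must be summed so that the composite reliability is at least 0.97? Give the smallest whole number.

k ≥ ρ*(1−ρ₁)/(ρ₁(1−ρ*)) = 0.97·0.35 / (0.65·0.03) = 17.410.
Smallest integer k = 18.

18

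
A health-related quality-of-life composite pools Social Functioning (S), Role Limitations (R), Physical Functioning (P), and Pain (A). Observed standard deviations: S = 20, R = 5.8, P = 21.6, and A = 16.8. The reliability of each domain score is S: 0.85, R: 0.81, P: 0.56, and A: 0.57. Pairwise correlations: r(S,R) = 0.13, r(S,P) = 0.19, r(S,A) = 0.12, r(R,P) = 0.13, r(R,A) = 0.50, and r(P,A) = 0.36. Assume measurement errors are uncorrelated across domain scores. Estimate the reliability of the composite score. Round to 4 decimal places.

0.7874

Var(S+R+P+A) = 20² + 5.8² + 21.6² + 16.8² + 2·[20·5.8·0.13 + 20·21.6·0.19 + 20·16.8·0.12 + 5.8·21.6·0.13 + 5.8·16.8·0.50 + 21.6·16.8·0.36] = 1182.44 + 666.246 = 1848.69.
Under uncorrelated errors the observed covariances equal the true-score covariances, so only the own-variance terms attenuate.
True-score variance = [20²·0.85 + 5.8²·0.81 + 21.6²·0.56 + 16.8²·0.57] + 666.246 = 789.399 + 666.246 = 1455.65.
Reliability = 1455.65 / 1848.69 = 0.7874.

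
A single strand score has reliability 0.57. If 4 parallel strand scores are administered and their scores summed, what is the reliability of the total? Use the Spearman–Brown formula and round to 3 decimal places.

ρ_k = kρ / (1 + (k−1)ρ) = 4·0.57 / (1 + 3·0.57) = 2.280 / 2.710 = 0.841.

0.841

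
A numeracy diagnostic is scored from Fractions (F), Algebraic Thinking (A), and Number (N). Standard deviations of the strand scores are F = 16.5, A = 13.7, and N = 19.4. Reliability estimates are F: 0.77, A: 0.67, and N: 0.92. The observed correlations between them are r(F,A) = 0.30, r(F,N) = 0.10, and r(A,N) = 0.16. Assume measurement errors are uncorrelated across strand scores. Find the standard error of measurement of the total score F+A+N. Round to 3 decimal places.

12.436

Var(total) = 836.3 + 284.7 = 1121.
True-score variance = 681.636 + 284.7 = 966.336, so reliability = 0.8620.
Error variance = 1121 − 966.336 = 154.664; SEM = √154.664 = 12.436.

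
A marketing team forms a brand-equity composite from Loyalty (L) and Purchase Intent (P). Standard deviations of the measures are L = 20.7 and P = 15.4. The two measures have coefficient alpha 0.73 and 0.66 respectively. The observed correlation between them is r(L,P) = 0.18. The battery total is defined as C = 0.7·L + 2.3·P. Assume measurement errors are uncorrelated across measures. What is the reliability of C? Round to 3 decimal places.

Var(C) = 0.7²·20.7² + 2.3²·15.4² + 2·[1.61·20.7·15.4·0.18] = 1464.54 + 184.765 = 1649.3.
With uncorrelated errors the cross-covariances are all true-score covariance, so they carry over unchanged; only the diagonal terms shrink to ρᵢσᵢ².
True-score variance = [0.7²·20.7²·0.73 + 2.3²·15.4²·0.66] + 184.765 = 981.291 + 184.765 = 1166.06.
Reliability = 1166.06 / 1649.3 = 0.707.

0.707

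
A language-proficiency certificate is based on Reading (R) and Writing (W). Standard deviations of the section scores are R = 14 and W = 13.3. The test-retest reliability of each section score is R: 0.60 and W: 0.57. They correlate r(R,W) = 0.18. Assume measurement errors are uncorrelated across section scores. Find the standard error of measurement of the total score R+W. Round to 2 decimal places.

Var(total) = 372.89 + 67.032 = 439.922.
True-score variance = 218.427 + 67.032 = 285.459, so reliability = 0.6489.
Error variance = 439.922 − 285.459 = 154.463; SEM = √154.463 = 12.43.

12.43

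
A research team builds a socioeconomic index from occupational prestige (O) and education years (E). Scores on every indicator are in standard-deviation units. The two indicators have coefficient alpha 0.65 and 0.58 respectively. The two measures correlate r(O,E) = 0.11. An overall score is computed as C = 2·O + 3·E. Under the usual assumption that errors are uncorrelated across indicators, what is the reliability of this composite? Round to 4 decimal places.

0.6383

Var(C) = 2² + 3² + 2·[6·0.11] = 13 + 1.32 = 14.32.
With uncorrelated errors the cross-covariances are all true-score covariance, so they carry over unchanged; only the diagonal terms shrink to ρᵢσᵢ².
True-score variance = [2²·0.65 + 3²·0.58] + 1.32 = 7.82 + 1.32 = 9.14.
Reliability = 9.14 / 14.32 = 0.6383.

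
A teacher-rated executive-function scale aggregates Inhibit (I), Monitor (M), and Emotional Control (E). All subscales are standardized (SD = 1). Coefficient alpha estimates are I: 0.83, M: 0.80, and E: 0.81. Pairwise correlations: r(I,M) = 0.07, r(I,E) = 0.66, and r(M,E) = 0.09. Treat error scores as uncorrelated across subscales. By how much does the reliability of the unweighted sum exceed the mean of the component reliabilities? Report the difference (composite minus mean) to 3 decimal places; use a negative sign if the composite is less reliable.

0.066

Var(sum) = 3 + 1.64 = 4.64; true-score variance = 2.44 + 1.64 = 4.08; composite reliability = 0.8793.
Mean component reliability = 0.8133.
Difference = 0.8793 − 0.8133 = 0.066.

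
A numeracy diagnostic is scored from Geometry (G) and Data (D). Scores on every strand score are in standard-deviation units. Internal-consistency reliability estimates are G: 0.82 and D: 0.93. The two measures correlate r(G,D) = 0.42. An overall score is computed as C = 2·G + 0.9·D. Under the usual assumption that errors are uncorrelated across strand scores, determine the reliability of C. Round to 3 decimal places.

0.877

Var(C) = 2² + 0.9² + 2·[1.8·0.42] = 4.81 + 1.512 = 6.322.
Because errors are independent across components, Cov(Tᵢ,Tⱼ) = Cov(Xᵢ,Xⱼ); the off-diagonal part of the true-score variance is the same as above.
True-score variance = [2²·0.82 + 0.9²·0.93] + 1.512 = 4.0333 + 1.512 = 5.5453.
Reliability = 5.5453 / 6.322 = 0.877.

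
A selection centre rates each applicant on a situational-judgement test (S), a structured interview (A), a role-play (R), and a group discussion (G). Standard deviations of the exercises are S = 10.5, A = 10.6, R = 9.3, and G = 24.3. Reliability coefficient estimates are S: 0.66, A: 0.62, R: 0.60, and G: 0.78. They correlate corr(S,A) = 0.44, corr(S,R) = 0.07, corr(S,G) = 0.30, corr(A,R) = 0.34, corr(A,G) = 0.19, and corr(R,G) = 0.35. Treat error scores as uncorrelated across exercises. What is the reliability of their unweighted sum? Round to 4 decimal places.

0.8355

Var(S+A+R+G) = 10.5² + 10.6² + 9.3² + 24.3² + 2·[10.5·10.6·0.44 + 10.5·9.3·0.07 + 10.5·24.3·0.30 + 10.6·9.3·0.34 + 10.6·24.3·0.19 + 9.3·24.3·0.35] = 899.59 + 587.813 = 1487.4.
Under uncorrelated errors the observed covariances equal the true-score covariances, so only the own-variance terms attenuate.
True-score variance = [10.5²·0.66 + 10.6²·0.62 + 9.3²·0.60 + 24.3²·0.78] + 587.813 = 654.904 + 587.813 = 1242.72.
Reliability = 1242.72 / 1487.4 = 0.8355.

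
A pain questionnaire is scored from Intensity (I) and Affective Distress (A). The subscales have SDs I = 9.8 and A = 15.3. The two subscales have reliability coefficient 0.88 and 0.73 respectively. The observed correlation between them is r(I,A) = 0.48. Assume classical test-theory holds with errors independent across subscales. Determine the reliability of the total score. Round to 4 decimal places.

0.8424

Var(I+A) = 9.8² + 15.3² + 2·[9.8·15.3·0.48] = 330.13 + 143.942 = 474.072.
With uncorrelated errors the cross-covariances are all true-score covariance, so they carry over unchanged; only the diagonal terms shrink to ρᵢσᵢ².
True-score variance = [9.8²·0.88 + 15.3²·0.73] + 143.942 = 255.401 + 143.942 = 399.343.
Reliability = 399.343 / 474.072 = 0.8424.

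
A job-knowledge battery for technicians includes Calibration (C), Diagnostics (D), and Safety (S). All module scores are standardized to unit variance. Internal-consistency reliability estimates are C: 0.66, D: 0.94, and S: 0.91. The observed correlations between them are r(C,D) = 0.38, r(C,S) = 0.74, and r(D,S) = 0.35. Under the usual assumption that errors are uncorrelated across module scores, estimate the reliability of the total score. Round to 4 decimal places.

0.9175

Var(C+D+S) = 3 + 2·[0.38 + 0.74 + 0.35] = 3 + 2.94 = 5.94.
Because errors are independent across components, Cov(Tᵢ,Tⱼ) = Cov(Xᵢ,Xⱼ); the off-diagonal part of the true-score variance is the same as above.
True-score variance = [0.66 + 0.94 + 0.91] + 2.94 = 2.51 + 2.94 = 5.45.
Reliability = 5.45 / 5.94 = 0.9175.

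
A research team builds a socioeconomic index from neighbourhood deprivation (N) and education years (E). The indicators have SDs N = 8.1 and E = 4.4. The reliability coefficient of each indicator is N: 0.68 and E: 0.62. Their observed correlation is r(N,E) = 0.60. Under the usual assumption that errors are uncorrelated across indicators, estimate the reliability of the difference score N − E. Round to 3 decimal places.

Var(N−E) = 8.1² + 4.4² − 2·8.1·4.4·0.60 = 84.97 − 42.768 = 42.202.
With uncorrelated errors the cross-covariances are all true-score covariance, so they carry over unchanged; only the diagonal terms shrink to ρᵢσᵢ².
True-score variance = [8.1²·0.68 + 4.4²·0.62] − 42.768 = 56.618 − 42.768 = 13.85.
Reliability = 13.85 / 42.202 = 0.328.

0.328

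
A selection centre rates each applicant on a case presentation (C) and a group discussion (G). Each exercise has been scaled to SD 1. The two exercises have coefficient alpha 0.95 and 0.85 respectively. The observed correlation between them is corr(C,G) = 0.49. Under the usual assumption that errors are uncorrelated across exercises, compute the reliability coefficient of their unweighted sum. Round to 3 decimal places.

Var(C+G) = 2 + 2·[0.49] = 2 + 0.98 = 2.98.
With uncorrelated errors the cross-covariances are all true-score covariance, so they carry over unchanged; only the diagonal terms shrink to ρᵢσᵢ².
True-score variance = [0.95 + 0.85] + 0.98 = 1.8 + 0.98 = 2.78.
Reliability = 2.78 / 2.98 = 0.933.

0.933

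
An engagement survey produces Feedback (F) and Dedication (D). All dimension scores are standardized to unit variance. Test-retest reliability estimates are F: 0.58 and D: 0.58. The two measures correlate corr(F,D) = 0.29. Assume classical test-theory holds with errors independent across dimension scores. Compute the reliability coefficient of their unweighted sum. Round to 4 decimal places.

Var(F+D) = 2 + 2·[0.29] = 2 + 0.58 = 2.58.
With uncorrelated errors the cross-covariances are all true-score covariance, so they carry over unchanged; only the diagonal terms shrink to ρᵢσᵢ².
True-score variance = [0.58 + 0.58] + 0.58 = 1.16 + 0.58 = 1.74.
Reliability = 1.74 / 2.58 = 0.6744.

0.6744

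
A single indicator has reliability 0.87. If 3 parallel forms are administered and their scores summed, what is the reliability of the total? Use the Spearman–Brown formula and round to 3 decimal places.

0.953

ρ_k = kρ / (1 + (k−1)ρ) = 3·0.87 / (1 + 2·0.87) = 2.610 / 2.740 = 0.953.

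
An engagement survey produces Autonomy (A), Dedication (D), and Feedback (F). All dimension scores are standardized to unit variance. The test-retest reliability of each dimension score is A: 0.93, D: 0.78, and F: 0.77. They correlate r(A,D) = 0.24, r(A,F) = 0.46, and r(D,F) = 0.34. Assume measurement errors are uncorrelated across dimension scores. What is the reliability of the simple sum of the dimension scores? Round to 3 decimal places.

0.898

Var(A+D+F) = 3 + 2·[0.24 + 0.46 + 0.34] = 3 + 2.08 = 5.08.
With uncorrelated errors the cross-covariances are all true-score covariance, so they carry over unchanged; only the diagonal terms shrink to ρᵢσᵢ².
True-score variance = [0.93 + 0.78 + 0.77] + 2.08 = 2.48 + 2.08 = 4.56.
Reliability = 4.56 / 5.08 = 0.898.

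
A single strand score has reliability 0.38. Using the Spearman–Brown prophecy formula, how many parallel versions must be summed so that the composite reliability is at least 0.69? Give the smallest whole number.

k ≥ ρ*(1−ρ₁)/(ρ₁(1−ρ*)) = 0.69·0.62 / (0.38·0.31) = 3.632.
Smallest integer k = 4.

4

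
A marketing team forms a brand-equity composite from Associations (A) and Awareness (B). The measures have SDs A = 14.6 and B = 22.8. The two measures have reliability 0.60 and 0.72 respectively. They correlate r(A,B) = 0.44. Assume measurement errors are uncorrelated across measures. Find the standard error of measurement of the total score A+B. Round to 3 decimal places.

Var(total) = 733 + 292.934 = 1025.93.
True-score variance = 502.181 + 292.934 = 795.115, so reliability = 0.7750.
Error variance = 1025.93 − 795.115 = 230.819; SEM = √230.819 = 15.193.

15.193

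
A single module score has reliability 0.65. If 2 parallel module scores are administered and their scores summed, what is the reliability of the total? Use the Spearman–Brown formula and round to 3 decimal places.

ρ_k = kρ / (1 + (k−1)ρ) = 2·0.65 / (1 + 1·0.65) = 1.300 / 1.650 = 0.788.

0.788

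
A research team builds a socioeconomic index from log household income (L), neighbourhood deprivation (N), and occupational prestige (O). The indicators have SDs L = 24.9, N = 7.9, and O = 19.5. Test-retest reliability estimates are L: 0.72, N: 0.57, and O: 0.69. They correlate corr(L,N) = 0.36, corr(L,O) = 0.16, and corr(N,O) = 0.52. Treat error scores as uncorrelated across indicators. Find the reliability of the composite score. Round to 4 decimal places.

Var(L+N+O) = 24.9² + 7.9² + 19.5² + 2·[24.9·7.9·0.36 + 24.9·19.5·0.16 + 7.9·19.5·0.52] = 1062.67 + 457.219 = 1519.89.
Under uncorrelated errors the observed covariances equal the true-score covariances, so only the own-variance terms attenuate.
True-score variance = [24.9²·0.72 + 7.9²·0.57 + 19.5²·0.69] + 457.219 = 744.353 + 457.219 = 1201.57.
Reliability = 1201.57 / 1519.89 = 0.7906.

0.7906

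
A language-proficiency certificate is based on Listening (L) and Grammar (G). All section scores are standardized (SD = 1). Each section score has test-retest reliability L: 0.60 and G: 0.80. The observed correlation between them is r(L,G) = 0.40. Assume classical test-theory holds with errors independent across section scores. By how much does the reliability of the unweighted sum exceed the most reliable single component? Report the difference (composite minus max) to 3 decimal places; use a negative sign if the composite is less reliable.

-0.014

Var(sum) = 2 + 0.8 = 2.8; true-score variance = 1.4 + 0.8 = 2.2; composite reliability = 0.7857.
Max component reliability = 0.8000.
Difference = 0.7857 − 0.8000 = -0.014.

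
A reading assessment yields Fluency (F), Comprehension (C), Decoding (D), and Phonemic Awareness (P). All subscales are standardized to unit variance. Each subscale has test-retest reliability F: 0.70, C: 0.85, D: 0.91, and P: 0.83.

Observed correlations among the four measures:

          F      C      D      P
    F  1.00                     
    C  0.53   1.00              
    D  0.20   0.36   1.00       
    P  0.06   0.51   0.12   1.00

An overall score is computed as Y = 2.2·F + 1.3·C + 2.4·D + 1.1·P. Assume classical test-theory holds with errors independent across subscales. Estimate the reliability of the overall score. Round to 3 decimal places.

Var(Y) = 2.2² + 1.3² + 2.4² + 1.1² + 2·[2.86·0.53 + 5.28·0.20 + 2.42·0.06 + 3.12·0.36 + 1.43·0.51 + 2.64·0.12] = 13.5 + 9.7726 = 23.2726.
Under uncorrelated errors the observed covariances equal the true-score covariances, so only the own-variance terms attenuate.
True-score variance = [2.2²·0.70 + 1.3²·0.85 + 2.4²·0.91 + 1.1²·0.83] + 9.7726 = 11.0704 + 9.7726 = 20.843.
Reliability = 20.843 / 23.2726 = 0.896.

0.896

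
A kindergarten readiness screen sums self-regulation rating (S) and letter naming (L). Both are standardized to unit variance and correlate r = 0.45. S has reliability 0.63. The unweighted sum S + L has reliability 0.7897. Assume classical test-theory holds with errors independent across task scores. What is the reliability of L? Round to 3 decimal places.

0.760

Var(S+L) = 2 + 2·0.45 = 2.900.
True-score variance = ρ_S + ρ_L + 2·0.45, so 0.7897 = (0.63 + ρ_L + 0.90) / 2.900.
ρ_L = 0.7897·2.900 − 0.63 − 0.90 = 0.760.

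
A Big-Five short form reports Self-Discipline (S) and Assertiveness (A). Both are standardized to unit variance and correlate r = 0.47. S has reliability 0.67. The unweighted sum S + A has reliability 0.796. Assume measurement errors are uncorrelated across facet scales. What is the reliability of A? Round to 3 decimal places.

Var(S+A) = 2 + 2·0.47 = 2.940.
True-score variance = ρ_S + ρ_A + 2·0.47, so 0.796 = (0.67 + ρ_A + 0.94) / 2.940.
ρ_A = 0.796·2.940 − 0.67 − 0.94 = 0.730.

0.730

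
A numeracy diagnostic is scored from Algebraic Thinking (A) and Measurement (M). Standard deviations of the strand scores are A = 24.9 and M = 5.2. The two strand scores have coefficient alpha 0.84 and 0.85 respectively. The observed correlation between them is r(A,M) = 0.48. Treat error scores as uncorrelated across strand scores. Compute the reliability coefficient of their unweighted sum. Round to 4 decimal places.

Var(A+M) = 24.9² + 5.2² + 2·[24.9·5.2·0.48] = 647.05 + 124.301 = 771.351.
With uncorrelated errors the cross-covariances are all true-score covariance, so they carry over unchanged; only the diagonal terms shrink to ρᵢσᵢ².
True-score variance = [24.9²·0.84 + 5.2²·0.85] + 124.301 = 543.792 + 124.301 = 668.093.
Reliability = 668.093 / 771.351 = 0.8661.

0.8661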